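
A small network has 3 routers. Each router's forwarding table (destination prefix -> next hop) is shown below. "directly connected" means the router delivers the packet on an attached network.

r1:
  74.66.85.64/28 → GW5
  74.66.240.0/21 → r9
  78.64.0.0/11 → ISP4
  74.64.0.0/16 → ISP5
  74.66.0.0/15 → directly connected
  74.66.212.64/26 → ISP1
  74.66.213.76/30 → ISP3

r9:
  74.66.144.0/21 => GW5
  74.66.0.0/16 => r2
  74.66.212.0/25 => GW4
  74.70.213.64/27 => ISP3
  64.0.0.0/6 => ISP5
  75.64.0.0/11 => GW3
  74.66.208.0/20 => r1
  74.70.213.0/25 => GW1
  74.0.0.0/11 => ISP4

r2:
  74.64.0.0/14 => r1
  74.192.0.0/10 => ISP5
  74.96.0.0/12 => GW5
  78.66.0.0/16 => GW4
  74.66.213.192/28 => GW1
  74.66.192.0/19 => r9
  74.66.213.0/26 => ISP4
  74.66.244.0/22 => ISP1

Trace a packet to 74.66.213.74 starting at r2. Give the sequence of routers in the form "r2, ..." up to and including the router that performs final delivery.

r2, r9, r1

At r2: longest match for 74.66.213.74 is 74.66.192.0/19 -> r9
At r9: longest match for 74.66.213.74 is 74.66.208.0/20 -> r1
At r1: longest match for 74.66.213.74 is 74.66.0.0/15 -> directly connected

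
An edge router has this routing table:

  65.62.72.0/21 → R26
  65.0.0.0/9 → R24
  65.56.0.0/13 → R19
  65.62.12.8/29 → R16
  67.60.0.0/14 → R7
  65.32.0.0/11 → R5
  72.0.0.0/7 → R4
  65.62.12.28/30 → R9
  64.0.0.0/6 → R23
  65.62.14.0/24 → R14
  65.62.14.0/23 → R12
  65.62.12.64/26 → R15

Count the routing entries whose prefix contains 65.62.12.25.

Prefixes containing 65.62.12.25:
  64.0.0.0/6 (64.0.0.0 - 67.255.255.255)
  65.0.0.0/9 (65.0.0.0 - 65.127.255.255)
  65.32.0.0/11 (65.32.0.0 - 65.63.255.255)
  65.56.0.0/13 (65.56.0.0 - 65.63.255.255)
Total matching entries: 4.

4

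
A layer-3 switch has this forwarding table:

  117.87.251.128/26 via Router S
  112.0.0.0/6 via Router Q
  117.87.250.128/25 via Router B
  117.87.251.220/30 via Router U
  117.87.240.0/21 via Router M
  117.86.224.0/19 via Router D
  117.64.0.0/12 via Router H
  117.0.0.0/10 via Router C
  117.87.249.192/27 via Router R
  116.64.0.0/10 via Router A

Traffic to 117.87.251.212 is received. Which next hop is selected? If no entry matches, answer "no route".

No entry's prefix contains 117.87.251.212; there is no default route.

no route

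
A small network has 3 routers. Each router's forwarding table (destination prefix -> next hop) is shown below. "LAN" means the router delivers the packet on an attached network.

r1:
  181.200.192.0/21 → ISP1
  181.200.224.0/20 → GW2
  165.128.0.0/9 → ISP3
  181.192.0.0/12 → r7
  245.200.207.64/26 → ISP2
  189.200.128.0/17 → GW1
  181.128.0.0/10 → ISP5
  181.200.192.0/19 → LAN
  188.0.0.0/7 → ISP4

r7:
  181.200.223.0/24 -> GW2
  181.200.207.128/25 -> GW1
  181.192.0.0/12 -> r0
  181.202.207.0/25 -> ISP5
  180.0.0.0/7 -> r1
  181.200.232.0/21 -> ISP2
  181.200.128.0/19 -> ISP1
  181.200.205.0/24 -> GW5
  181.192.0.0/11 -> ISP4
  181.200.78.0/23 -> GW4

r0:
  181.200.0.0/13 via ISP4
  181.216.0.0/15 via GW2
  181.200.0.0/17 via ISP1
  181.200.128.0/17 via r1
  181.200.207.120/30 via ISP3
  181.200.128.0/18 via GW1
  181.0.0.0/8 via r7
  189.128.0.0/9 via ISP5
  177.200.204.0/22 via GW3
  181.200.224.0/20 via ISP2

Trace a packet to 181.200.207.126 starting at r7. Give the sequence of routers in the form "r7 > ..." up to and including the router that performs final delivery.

At r7: longest match for 181.200.207.126 is 181.192.0.0/12 -> r0
At r0: longest match for 181.200.207.126 is 181.200.128.0/17 -> r1
At r1: longest match for 181.200.207.126 is 181.200.192.0/19 -> LAN

r7 > r0 > r1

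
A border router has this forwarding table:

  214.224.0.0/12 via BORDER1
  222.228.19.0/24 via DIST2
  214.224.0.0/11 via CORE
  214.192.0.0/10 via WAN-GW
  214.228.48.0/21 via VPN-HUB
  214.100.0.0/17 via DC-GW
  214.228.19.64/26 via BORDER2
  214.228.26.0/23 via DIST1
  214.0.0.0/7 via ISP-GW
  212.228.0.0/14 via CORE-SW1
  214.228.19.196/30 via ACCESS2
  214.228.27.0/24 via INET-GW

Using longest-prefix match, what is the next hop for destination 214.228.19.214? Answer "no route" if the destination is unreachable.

Routes whose prefix contains 214.228.19.214:
  214.0.0.0/7 (214.0.0.0 - 215.255.255.255) -> ISP-GW
  214.192.0.0/10 (214.192.0.0 - 214.255.255.255) -> WAN-GW
  214.224.0.0/11 (214.224.0.0 - 214.255.255.255) -> CORE
  214.224.0.0/12 (214.224.0.0 - 214.239.255.255) -> BORDER1
More-specific entries that do NOT match:
  214.228.19.196/30 (214.228.19.196 - 214.228.19.199) does not contain 214.228.19.214
  214.228.19.64/26 (214.228.19.64 - 214.228.19.127) does not contain 214.228.19.214
  222.228.19.0/24 (222.228.19.0 - 222.228.19.255) does not contain 214.228.19.214
  214.228.27.0/24 (214.228.27.0 - 214.228.27.255) does not contain 214.228.19.214
  214.228.26.0/23 (214.228.26.0 - 214.228.27.255) does not contain 214.228.19.214
  214.228.48.0/21 (214.228.48.0 - 214.228.55.255) does not contain 214.228.19.214
  214.100.0.0/17 (214.100.0.0 - 214.100.127.255) does not contain 214.228.19.214
  212.228.0.0/14 (212.228.0.0 - 212.231.255.255) does not contain 214.228.19.214
Longest matching prefix is /12 -> next hop BORDER1.

BORDER1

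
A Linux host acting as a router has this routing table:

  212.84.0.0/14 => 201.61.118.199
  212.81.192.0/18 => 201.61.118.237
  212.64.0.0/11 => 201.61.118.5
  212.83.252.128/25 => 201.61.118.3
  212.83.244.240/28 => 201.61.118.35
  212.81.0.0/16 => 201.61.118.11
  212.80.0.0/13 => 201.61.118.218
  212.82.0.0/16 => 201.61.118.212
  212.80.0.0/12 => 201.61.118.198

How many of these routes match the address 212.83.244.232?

3

Prefixes containing 212.83.244.232:
  212.64.0.0/11 (212.64.0.0 - 212.95.255.255)
  212.80.0.0/12 (212.80.0.0 - 212.95.255.255)
  212.80.0.0/13 (212.80.0.0 - 212.87.255.255)
Total matching entries: 3.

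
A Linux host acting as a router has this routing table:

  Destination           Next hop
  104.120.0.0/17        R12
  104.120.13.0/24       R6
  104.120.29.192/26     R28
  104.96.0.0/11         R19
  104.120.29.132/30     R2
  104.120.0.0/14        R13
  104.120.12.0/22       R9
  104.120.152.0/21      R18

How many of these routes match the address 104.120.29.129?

3

Prefixes containing 104.120.29.129:
  104.96.0.0/11 (104.96.0.0 - 104.127.255.255)
  104.120.0.0/14 (104.120.0.0 - 104.123.255.255)
  104.120.0.0/17 (104.120.0.0 - 104.120.127.255)
Total matching entries: 3.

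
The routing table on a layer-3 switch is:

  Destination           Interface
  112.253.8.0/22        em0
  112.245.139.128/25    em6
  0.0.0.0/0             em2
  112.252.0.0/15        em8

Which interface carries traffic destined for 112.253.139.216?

em8

Routes whose prefix contains 112.253.139.216:
  0.0.0.0/0 (default, matches everything) -> em2
  112.252.0.0/15 (112.252.0.0 - 112.253.255.255) -> em8
More-specific entries that do NOT match:
  112.245.139.128/25 (112.245.139.128 - 112.245.139.255) does not contain 112.253.139.216
  112.253.8.0/22 (112.253.8.0 - 112.253.11.255) does not contain 112.253.139.216
Longest matching prefix is /15 -> interface em8.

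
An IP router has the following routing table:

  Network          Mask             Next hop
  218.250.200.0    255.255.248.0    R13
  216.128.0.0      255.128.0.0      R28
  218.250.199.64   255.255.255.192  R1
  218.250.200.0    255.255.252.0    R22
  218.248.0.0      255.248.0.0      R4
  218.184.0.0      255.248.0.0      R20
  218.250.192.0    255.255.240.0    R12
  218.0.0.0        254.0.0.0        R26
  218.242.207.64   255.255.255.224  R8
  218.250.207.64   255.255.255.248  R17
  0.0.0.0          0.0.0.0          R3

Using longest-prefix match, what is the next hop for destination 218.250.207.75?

R13

Routes whose prefix contains 218.250.207.75:
  0.0.0.0/0 (default, matches everything) -> R3
  218.0.0.0/7 (218.0.0.0 - 219.255.255.255) -> R26
  218.248.0.0/13 (218.248.0.0 - 218.255.255.255) -> R4
  218.250.192.0/20 (218.250.192.0 - 218.250.207.255) -> R12
  218.250.200.0/21 (218.250.200.0 - 218.250.207.255) -> R13
More-specific entries that do NOT match:
  218.250.207.64/29 (218.250.207.64 - 218.250.207.71) does not contain 218.250.207.75
  218.242.207.64/27 (218.242.207.64 - 218.242.207.95) does not contain 218.250.207.75
  218.250.199.64/26 (218.250.199.64 - 218.250.199.127) does not contain 218.250.207.75
  218.250.200.0/22 (218.250.200.0 - 218.250.203.255) does not contain 218.250.207.75
Longest matching prefix is /21 -> next hop R13.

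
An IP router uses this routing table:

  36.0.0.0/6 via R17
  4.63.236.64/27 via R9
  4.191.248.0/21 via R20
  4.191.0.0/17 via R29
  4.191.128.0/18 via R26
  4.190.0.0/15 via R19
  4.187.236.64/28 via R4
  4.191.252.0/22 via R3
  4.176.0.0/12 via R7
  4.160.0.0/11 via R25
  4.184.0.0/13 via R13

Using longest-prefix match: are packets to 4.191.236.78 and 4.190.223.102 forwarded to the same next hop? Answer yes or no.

4.191.236.78: longest match 4.190.0.0/15 -> R19
4.190.223.102: longest match 4.190.0.0/15 -> R19

yes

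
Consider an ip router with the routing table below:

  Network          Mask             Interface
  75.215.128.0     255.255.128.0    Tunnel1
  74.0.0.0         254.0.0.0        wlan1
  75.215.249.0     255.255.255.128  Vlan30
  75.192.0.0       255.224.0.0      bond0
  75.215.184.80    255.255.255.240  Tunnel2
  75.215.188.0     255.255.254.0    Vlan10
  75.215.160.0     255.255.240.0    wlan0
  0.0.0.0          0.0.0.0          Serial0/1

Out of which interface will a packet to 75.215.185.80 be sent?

Routes whose prefix contains 75.215.185.80:
  0.0.0.0/0 (default, matches everything) -> Serial0/1
  74.0.0.0/7 (74.0.0.0 - 75.255.255.255) -> wlan1
  75.192.0.0/11 (75.192.0.0 - 75.223.255.255) -> bond0
  75.215.128.0/17 (75.215.128.0 - 75.215.255.255) -> Tunnel1
More-specific entries that do NOT match:
  75.215.184.80/28 (75.215.184.80 - 75.215.184.95) does not contain 75.215.185.80
  75.215.249.0/25 (75.215.249.0 - 75.215.249.127) does not contain 75.215.185.80
  75.215.188.0/23 (75.215.188.0 - 75.215.189.255) does not contain 75.215.185.80
  75.215.160.0/20 (75.215.160.0 - 75.215.175.255) does not contain 75.215.185.80
Longest matching prefix is /17 -> interface Tunnel1.

Tunnel1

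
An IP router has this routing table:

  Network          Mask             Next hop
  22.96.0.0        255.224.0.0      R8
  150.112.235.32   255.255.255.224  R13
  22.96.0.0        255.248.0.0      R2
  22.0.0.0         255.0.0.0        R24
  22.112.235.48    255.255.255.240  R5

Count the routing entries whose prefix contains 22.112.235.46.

2

Prefixes containing 22.112.235.46:
  22.0.0.0/8 (22.0.0.0 - 22.255.255.255)
  22.96.0.0/11 (22.96.0.0 - 22.127.255.255)
Total matching entries: 2.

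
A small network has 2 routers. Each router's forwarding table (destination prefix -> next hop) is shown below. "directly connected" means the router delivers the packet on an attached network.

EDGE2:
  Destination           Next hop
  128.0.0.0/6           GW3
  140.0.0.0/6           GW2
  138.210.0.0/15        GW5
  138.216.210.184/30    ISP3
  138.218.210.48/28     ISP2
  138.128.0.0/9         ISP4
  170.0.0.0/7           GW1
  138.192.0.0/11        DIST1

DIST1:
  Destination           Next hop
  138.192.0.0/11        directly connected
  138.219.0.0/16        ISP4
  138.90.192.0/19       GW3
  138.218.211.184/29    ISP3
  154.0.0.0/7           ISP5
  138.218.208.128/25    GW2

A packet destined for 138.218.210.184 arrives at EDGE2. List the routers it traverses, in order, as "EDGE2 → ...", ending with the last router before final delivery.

At EDGE2: longest match for 138.218.210.184 is 138.192.0.0/11 -> DIST1
At DIST1: longest match for 138.218.210.184 is 138.192.0.0/11 -> directly connected

EDGE2 → DIST1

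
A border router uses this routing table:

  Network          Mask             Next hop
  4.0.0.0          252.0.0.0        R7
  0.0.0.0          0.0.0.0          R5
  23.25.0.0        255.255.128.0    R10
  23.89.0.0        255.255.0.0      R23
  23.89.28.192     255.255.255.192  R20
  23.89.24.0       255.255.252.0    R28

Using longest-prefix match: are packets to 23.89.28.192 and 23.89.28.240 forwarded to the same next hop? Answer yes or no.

yes

23.89.28.192: longest match 23.89.28.192/26 -> R20
23.89.28.240: longest match 23.89.28.192/26 -> R20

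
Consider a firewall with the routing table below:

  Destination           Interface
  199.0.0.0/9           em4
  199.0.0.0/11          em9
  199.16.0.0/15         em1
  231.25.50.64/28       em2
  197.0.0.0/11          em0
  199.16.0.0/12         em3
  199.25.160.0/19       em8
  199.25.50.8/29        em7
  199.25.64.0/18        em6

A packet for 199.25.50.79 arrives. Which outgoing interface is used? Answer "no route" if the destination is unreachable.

em3

Routes whose prefix contains 199.25.50.79:
  199.0.0.0/9 (199.0.0.0 - 199.127.255.255) -> em4
  199.0.0.0/11 (199.0.0.0 - 199.31.255.255) -> em9
  199.16.0.0/12 (199.16.0.0 - 199.31.255.255) -> em3
More-specific entries that do NOT match:
  199.25.50.8/29 (199.25.50.8 - 199.25.50.15) does not contain 199.25.50.79
  231.25.50.64/28 (231.25.50.64 - 231.25.50.79) does not contain 199.25.50.79
  199.25.160.0/19 (199.25.160.0 - 199.25.191.255) does not contain 199.25.50.79
  199.25.64.0/18 (199.25.64.0 - 199.25.127.255) does not contain 199.25.50.79
  199.16.0.0/15 (199.16.0.0 - 199.17.255.255) does not contain 199.25.50.79
Longest matching prefix is /12 -> interface em3.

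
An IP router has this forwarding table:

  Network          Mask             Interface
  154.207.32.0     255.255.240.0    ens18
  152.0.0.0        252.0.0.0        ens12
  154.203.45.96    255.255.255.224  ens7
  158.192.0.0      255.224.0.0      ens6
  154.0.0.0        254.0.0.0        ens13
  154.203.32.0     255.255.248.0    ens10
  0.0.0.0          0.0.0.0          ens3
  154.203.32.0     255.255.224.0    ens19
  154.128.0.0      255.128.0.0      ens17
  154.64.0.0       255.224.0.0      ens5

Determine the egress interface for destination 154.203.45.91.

ens19

Routes whose prefix contains 154.203.45.91:
  0.0.0.0/0 (default, matches everything) -> ens3
  152.0.0.0/6 (152.0.0.0 - 155.255.255.255) -> ens12
  154.0.0.0/7 (154.0.0.0 - 155.255.255.255) -> ens13
  154.128.0.0/9 (154.128.0.0 - 154.255.255.255) -> ens17
  154.203.32.0/19 (154.203.32.0 - 154.203.63.255) -> ens19
More-specific entries that do NOT match:
  154.203.45.96/27 (154.203.45.96 - 154.203.45.127) does not contain 154.203.45.91
  154.203.32.0/21 (154.203.32.0 - 154.203.39.255) does not contain 154.203.45.91
  154.207.32.0/20 (154.207.32.0 - 154.207.47.255) does not contain 154.203.45.91
Longest matching prefix is /19 -> interface ens19.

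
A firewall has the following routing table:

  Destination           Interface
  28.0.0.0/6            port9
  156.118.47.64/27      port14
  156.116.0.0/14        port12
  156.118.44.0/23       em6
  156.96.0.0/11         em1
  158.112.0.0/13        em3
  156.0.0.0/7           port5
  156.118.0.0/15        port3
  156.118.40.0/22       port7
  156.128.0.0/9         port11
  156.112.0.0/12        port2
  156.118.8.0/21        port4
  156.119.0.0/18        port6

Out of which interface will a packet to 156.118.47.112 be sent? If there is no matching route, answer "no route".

port3

Routes whose prefix contains 156.118.47.112:
  156.0.0.0/7 (156.0.0.0 - 157.255.255.255) -> port5
  156.96.0.0/11 (156.96.0.0 - 156.127.255.255) -> em1
  156.112.0.0/12 (156.112.0.0 - 156.127.255.255) -> port2
  156.116.0.0/14 (156.116.0.0 - 156.119.255.255) -> port12
  156.118.0.0/15 (156.118.0.0 - 156.119.255.255) -> port3
More-specific entries that do NOT match:
  156.118.47.64/27 (156.118.47.64 - 156.118.47.95) does not contain 156.118.47.112
  156.118.44.0/23 (156.118.44.0 - 156.118.45.255) does not contain 156.118.47.112
  156.118.40.0/22 (156.118.40.0 - 156.118.43.255) does not contain 156.118.47.112
  156.118.8.0/21 (156.118.8.0 - 156.118.15.255) does not contain 156.118.47.112
  156.119.0.0/18 (156.119.0.0 - 156.119.63.255) does not contain 156.118.47.112
Longest matching prefix is /15 -> interface port3.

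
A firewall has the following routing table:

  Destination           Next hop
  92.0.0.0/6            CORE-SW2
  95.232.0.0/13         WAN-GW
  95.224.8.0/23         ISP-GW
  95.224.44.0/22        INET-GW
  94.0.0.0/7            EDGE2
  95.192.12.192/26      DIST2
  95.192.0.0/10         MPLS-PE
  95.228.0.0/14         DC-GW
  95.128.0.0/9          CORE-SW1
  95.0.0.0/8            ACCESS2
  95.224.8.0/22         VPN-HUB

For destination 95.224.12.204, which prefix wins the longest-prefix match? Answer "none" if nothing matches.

95.192.0.0/10

Entries matching 95.224.12.204:
  92.0.0.0/6 (92.0.0.0 - 95.255.255.255)
  94.0.0.0/7 (94.0.0.0 - 95.255.255.255)
  95.0.0.0/8 (95.0.0.0 - 95.255.255.255)
  95.128.0.0/9 (95.128.0.0 - 95.255.255.255)
  95.192.0.0/10 (95.192.0.0 - 95.255.255.255)
Most specific is 95.192.0.0/10.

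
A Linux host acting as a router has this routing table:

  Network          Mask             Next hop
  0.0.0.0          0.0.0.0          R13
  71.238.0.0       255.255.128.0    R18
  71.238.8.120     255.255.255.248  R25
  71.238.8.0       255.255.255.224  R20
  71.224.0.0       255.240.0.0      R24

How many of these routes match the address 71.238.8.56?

3

Prefixes containing 71.238.8.56:
  0.0.0.0/0 (default, matches everything)
  71.224.0.0/12 (71.224.0.0 - 71.239.255.255)
  71.238.0.0/17 (71.238.0.0 - 71.238.127.255)
Total matching entries: 3.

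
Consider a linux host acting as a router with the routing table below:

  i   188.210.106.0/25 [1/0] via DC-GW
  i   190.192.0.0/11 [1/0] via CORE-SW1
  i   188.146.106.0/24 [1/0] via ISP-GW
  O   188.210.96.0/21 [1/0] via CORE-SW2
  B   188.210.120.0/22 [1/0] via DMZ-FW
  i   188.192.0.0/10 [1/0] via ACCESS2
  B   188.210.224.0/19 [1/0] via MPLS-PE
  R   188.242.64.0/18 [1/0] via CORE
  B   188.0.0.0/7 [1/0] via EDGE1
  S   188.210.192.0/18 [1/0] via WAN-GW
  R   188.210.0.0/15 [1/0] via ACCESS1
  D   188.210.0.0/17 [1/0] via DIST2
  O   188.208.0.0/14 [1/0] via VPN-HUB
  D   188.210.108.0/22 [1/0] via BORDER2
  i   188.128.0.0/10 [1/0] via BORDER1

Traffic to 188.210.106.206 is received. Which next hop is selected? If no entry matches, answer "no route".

DIST2

Routes whose prefix contains 188.210.106.206:
  188.0.0.0/7 (188.0.0.0 - 189.255.255.255) -> EDGE1
  188.192.0.0/10 (188.192.0.0 - 188.255.255.255) -> ACCESS2
  188.208.0.0/14 (188.208.0.0 - 188.211.255.255) -> VPN-HUB
  188.210.0.0/15 (188.210.0.0 - 188.211.255.255) -> ACCESS1
  188.210.0.0/17 (188.210.0.0 - 188.210.127.255) -> DIST2
More-specific entries that do NOT match:
  188.210.106.0/25 (188.210.106.0 - 188.210.106.127) does not contain 188.210.106.206
  188.146.106.0/24 (188.146.106.0 - 188.146.106.255) does not contain 188.210.106.206
  188.210.120.0/22 (188.210.120.0 - 188.210.123.255) does not contain 188.210.106.206
  188.210.108.0/22 (188.210.108.0 - 188.210.111.255) does not contain 188.210.106.206
  188.210.96.0/21 (188.210.96.0 - 188.210.103.255) does not contain 188.210.106.206
  188.210.224.0/19 (188.210.224.0 - 188.210.255.255) does not contain 188.210.106.206
  188.242.64.0/18 (188.242.64.0 - 188.242.127.255) does not contain 188.210.106.206
  188.210.192.0/18 (188.210.192.0 - 188.210.255.255) does not contain 188.210.106.206
Longest matching prefix is /17 -> next hop DIST2.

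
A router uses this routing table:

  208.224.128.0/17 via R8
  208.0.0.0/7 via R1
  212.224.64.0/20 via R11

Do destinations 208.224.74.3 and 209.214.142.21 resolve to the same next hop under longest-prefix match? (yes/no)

yes

208.224.74.3: longest match 208.0.0.0/7 -> R1
209.214.142.21: longest match 208.0.0.0/7 -> R1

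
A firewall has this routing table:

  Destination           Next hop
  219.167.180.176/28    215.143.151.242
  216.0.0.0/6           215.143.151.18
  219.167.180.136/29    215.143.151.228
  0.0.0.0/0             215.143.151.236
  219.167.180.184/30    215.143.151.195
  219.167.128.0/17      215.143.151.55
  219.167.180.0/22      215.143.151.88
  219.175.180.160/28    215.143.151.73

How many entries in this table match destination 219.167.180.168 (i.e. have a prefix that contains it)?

Prefixes containing 219.167.180.168:
  0.0.0.0/0 (default, matches everything)
  216.0.0.0/6 (216.0.0.0 - 219.255.255.255)
  219.167.128.0/17 (219.167.128.0 - 219.167.255.255)
  219.167.180.0/22 (219.167.180.0 - 219.167.183.255)
Total matching entries: 4.

4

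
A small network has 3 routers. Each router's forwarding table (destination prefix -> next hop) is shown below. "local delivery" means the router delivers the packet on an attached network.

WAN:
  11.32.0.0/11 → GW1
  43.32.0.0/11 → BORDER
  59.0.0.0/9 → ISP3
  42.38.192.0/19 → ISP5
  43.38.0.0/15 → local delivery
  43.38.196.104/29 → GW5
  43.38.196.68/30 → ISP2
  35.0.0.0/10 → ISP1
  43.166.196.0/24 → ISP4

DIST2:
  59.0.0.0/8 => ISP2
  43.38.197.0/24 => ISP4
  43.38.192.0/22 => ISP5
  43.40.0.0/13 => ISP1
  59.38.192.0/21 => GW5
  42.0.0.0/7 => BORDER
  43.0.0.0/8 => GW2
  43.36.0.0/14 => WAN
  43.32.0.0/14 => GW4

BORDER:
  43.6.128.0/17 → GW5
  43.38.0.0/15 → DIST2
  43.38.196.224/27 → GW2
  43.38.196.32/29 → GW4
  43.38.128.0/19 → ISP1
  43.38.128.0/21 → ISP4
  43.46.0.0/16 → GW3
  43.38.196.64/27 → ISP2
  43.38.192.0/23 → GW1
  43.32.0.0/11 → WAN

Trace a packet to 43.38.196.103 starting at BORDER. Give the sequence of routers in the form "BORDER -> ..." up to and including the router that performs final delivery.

BORDER -> DIST2 -> WAN

At BORDER: longest match for 43.38.196.103 is 43.38.0.0/15 -> DIST2
At DIST2: longest match for 43.38.196.103 is 43.36.0.0/14 -> WAN
At WAN: longest match for 43.38.196.103 is 43.38.0.0/15 -> local delivery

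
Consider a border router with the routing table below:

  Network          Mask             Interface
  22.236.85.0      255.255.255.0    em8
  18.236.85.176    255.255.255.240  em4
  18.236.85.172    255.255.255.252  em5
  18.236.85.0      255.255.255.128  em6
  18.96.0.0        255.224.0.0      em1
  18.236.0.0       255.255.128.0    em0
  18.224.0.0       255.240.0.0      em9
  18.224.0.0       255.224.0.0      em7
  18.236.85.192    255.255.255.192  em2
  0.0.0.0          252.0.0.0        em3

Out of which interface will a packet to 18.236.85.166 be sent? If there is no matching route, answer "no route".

Routes whose prefix contains 18.236.85.166:
  18.224.0.0/11 (18.224.0.0 - 18.255.255.255) -> em7
  18.224.0.0/12 (18.224.0.0 - 18.239.255.255) -> em9
  18.236.0.0/17 (18.236.0.0 - 18.236.127.255) -> em0
More-specific entries that do NOT match:
  18.236.85.172/30 (18.236.85.172 - 18.236.85.175) does not contain 18.236.85.166
  18.236.85.176/28 (18.236.85.176 - 18.236.85.191) does not contain 18.236.85.166
  18.236.85.192/26 (18.236.85.192 - 18.236.85.255) does not contain 18.236.85.166
  18.236.85.0/25 (18.236.85.0 - 18.236.85.127) does not contain 18.236.85.166
  22.236.85.0/24 (22.236.85.0 - 22.236.85.255) does not contain 18.236.85.166
Longest matching prefix is /17 -> interface em0.

em0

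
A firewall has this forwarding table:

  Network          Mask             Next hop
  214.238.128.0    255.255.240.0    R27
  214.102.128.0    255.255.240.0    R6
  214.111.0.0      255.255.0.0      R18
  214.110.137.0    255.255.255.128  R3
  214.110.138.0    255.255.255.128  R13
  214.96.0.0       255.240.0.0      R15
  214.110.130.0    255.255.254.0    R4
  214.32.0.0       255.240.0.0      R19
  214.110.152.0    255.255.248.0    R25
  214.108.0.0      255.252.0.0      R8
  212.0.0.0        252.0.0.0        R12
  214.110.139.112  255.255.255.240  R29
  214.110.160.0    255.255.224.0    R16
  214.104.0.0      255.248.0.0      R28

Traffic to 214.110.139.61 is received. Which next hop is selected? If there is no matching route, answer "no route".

Routes whose prefix contains 214.110.139.61:
  212.0.0.0/6 (212.0.0.0 - 215.255.255.255) -> R12
  214.96.0.0/12 (214.96.0.0 - 214.111.255.255) -> R15
  214.104.0.0/13 (214.104.0.0 - 214.111.255.255) -> R28
  214.108.0.0/14 (214.108.0.0 - 214.111.255.255) -> R8
More-specific entries that do NOT match:
  214.110.139.112/28 (214.110.139.112 - 214.110.139.127) does not contain 214.110.139.61
  214.110.137.0/25 (214.110.137.0 - 214.110.137.127) does not contain 214.110.139.61
  214.110.138.0/25 (214.110.138.0 - 214.110.138.127) does not contain 214.110.139.61
  214.110.130.0/23 (214.110.130.0 - 214.110.131.255) does not contain 214.110.139.61
  214.110.152.0/21 (214.110.152.0 - 214.110.159.255) does not contain 214.110.139.61
  214.238.128.0/20 (214.238.128.0 - 214.238.143.255) does not contain 214.110.139.61
  214.102.128.0/20 (214.102.128.0 - 214.102.143.255) does not contain 214.110.139.61
  214.110.160.0/19 (214.110.160.0 - 214.110.191.255) does not contain 214.110.139.61
  214.111.0.0/16 (214.111.0.0 - 214.111.255.255) does not contain 214.110.139.61
Longest matching prefix is /14 -> next hop R8.

R8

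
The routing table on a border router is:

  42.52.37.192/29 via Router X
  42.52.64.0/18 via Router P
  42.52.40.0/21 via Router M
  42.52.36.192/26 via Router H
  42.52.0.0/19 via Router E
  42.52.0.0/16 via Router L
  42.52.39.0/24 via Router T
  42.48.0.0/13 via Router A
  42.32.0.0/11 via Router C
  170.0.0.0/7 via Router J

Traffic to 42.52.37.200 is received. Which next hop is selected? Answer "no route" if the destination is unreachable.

Router L

Routes whose prefix contains 42.52.37.200:
  42.32.0.0/11 (42.32.0.0 - 42.63.255.255) -> Router C
  42.48.0.0/13 (42.48.0.0 - 42.55.255.255) -> Router A
  42.52.0.0/16 (42.52.0.0 - 42.52.255.255) -> Router L
More-specific entries that do NOT match:
  42.52.37.192/29 (42.52.37.192 - 42.52.37.199) does not contain 42.52.37.200
  42.52.36.192/26 (42.52.36.192 - 42.52.36.255) does not contain 42.52.37.200
  42.52.39.0/24 (42.52.39.0 - 42.52.39.255) does not contain 42.52.37.200
  42.52.40.0/21 (42.52.40.0 - 42.52.47.255) does not contain 42.52.37.200
  42.52.0.0/19 (42.52.0.0 - 42.52.31.255) does not contain 42.52.37.200
  42.52.64.0/18 (42.52.64.0 - 42.52.127.255) does not contain 42.52.37.200
Longest matching prefix is /16 -> next hop Router L.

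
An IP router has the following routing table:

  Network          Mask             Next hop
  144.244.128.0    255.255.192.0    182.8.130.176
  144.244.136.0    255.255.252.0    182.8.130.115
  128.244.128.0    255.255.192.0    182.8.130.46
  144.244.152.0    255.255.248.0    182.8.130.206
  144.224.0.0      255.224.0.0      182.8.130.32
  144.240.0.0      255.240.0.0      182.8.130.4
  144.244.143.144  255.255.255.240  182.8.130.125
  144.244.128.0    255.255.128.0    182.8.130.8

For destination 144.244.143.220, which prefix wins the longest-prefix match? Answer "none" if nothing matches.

Entries matching 144.244.143.220:
  144.224.0.0/11 (144.224.0.0 - 144.255.255.255)
  144.240.0.0/12 (144.240.0.0 - 144.255.255.255)
  144.244.128.0/17 (144.244.128.0 - 144.244.255.255)
  144.244.128.0/18 (144.244.128.0 - 144.244.191.255)
Most specific is 144.244.128.0/18.

144.244.128.0/18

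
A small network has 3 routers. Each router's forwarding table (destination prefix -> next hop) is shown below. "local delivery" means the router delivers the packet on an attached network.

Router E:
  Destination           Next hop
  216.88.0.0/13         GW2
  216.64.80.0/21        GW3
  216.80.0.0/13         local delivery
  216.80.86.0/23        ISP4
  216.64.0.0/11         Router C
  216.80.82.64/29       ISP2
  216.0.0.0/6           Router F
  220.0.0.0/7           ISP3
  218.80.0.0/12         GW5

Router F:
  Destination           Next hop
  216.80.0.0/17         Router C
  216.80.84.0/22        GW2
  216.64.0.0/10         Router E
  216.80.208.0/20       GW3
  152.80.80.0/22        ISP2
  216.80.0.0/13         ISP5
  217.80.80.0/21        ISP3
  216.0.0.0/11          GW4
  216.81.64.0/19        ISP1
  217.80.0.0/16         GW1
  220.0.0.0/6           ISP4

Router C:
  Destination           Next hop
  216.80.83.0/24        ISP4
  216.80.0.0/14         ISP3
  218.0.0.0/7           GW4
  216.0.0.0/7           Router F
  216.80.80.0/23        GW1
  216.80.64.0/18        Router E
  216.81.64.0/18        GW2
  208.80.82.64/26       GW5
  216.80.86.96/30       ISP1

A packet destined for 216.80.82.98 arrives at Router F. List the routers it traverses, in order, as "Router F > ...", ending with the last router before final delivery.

At Router F: longest match for 216.80.82.98 is 216.80.0.0/17 -> Router C
At Router C: longest match for 216.80.82.98 is 216.80.64.0/18 -> Router E
At Router E: longest match for 216.80.82.98 is 216.80.0.0/13 -> local delivery

Router F > Router C > Router E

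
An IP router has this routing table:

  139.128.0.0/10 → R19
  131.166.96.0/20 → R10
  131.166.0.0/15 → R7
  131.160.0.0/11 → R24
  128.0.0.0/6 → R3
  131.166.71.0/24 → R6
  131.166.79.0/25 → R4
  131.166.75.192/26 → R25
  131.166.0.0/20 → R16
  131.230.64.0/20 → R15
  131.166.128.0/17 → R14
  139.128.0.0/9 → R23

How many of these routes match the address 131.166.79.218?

Prefixes containing 131.166.79.218:
  128.0.0.0/6 (128.0.0.0 - 131.255.255.255)
  131.160.0.0/11 (131.160.0.0 - 131.191.255.255)
  131.166.0.0/15 (131.166.0.0 - 131.167.255.255)
Total matching entries: 3.

3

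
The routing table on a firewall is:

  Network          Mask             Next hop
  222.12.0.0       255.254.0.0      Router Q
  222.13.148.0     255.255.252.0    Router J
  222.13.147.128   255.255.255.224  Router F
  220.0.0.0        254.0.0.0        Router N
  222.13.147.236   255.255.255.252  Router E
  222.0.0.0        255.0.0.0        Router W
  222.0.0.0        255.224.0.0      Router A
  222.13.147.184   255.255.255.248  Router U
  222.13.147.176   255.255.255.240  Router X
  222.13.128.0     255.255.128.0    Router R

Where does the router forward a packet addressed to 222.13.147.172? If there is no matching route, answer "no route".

Router R

Routes whose prefix contains 222.13.147.172:
  222.0.0.0/8 (222.0.0.0 - 222.255.255.255) -> Router W
  222.0.0.0/11 (222.0.0.0 - 222.31.255.255) -> Router A
  222.12.0.0/15 (222.12.0.0 - 222.13.255.255) -> Router Q
  222.13.128.0/17 (222.13.128.0 - 222.13.255.255) -> Router R
More-specific entries that do NOT match:
  222.13.147.236/30 (222.13.147.236 - 222.13.147.239) does not contain 222.13.147.172
  222.13.147.184/29 (222.13.147.184 - 222.13.147.191) does not contain 222.13.147.172
  222.13.147.176/28 (222.13.147.176 - 222.13.147.191) does not contain 222.13.147.172
  222.13.147.128/27 (222.13.147.128 - 222.13.147.159) does not contain 222.13.147.172
  222.13.148.0/22 (222.13.148.0 - 222.13.151.255) does not contain 222.13.147.172
Longest matching prefix is /17 -> next hop Router R.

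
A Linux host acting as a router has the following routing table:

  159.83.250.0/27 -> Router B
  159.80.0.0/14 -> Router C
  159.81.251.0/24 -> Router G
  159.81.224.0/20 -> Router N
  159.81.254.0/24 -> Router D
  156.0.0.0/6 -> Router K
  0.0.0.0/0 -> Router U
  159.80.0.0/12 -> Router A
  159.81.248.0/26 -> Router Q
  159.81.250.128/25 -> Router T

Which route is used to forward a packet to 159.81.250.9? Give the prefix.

Entries matching 159.81.250.9:
  0.0.0.0/0 (default, matches everything)
  156.0.0.0/6 (156.0.0.0 - 159.255.255.255)
  159.80.0.0/12 (159.80.0.0 - 159.95.255.255)
  159.80.0.0/14 (159.80.0.0 - 159.83.255.255)
Most specific is 159.80.0.0/14.

159.80.0.0/14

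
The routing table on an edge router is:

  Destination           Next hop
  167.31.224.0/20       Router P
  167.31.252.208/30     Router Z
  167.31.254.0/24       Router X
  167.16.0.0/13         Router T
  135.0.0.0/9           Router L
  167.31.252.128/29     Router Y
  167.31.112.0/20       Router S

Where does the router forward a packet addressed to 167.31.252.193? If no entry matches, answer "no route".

no route

No entry's prefix contains 167.31.252.193; there is no default route.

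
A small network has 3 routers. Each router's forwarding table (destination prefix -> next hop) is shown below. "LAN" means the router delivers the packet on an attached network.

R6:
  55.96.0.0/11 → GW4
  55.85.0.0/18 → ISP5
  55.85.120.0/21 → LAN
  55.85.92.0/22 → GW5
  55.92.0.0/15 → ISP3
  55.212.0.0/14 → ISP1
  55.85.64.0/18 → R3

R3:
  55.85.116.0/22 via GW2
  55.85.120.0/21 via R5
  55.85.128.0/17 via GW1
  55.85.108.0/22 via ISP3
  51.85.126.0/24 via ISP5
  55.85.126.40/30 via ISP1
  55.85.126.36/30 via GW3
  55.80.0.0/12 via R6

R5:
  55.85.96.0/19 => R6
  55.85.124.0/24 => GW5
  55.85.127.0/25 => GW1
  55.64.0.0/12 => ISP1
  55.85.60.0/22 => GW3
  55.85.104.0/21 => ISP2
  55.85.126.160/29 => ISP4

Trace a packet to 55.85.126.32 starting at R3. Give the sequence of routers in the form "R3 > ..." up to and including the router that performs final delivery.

At R3: longest match for 55.85.126.32 is 55.85.120.0/21 -> R5
At R5: longest match for 55.85.126.32 is 55.85.96.0/19 -> R6
At R6: longest match for 55.85.126.32 is 55.85.120.0/21 -> LAN

R3 > R5 > R6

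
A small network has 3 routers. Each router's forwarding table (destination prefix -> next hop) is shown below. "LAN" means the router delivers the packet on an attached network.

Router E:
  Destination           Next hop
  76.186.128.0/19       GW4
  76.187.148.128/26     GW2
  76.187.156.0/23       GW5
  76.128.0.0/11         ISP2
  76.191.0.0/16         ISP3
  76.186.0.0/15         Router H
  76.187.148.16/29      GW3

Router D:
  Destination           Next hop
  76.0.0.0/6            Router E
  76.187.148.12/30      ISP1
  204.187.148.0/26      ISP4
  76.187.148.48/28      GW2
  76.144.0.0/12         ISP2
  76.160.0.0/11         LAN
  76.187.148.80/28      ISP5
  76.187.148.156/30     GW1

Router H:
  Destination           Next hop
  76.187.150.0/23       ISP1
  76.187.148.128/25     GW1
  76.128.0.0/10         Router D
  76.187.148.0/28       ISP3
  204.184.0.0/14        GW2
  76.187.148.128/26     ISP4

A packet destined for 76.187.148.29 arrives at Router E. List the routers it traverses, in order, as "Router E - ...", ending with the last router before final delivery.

At Router E: longest match for 76.187.148.29 is 76.186.0.0/15 -> Router H
At Router H: longest match for 76.187.148.29 is 76.128.0.0/10 -> Router D
At Router D: longest match for 76.187.148.29 is 76.160.0.0/11 -> LAN

Router E - Router H - Router D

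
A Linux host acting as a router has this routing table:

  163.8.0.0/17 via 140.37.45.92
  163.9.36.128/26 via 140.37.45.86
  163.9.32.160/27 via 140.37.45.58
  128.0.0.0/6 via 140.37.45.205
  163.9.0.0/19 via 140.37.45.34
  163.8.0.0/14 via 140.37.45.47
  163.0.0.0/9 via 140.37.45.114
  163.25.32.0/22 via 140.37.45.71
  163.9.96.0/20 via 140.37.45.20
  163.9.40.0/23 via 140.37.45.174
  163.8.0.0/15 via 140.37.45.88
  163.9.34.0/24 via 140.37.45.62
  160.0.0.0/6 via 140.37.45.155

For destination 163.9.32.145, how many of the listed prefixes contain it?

Prefixes containing 163.9.32.145:
  160.0.0.0/6 (160.0.0.0 - 163.255.255.255)
  163.0.0.0/9 (163.0.0.0 - 163.127.255.255)
  163.8.0.0/14 (163.8.0.0 - 163.11.255.255)
  163.8.0.0/15 (163.8.0.0 - 163.9.255.255)
Total matching entries: 4.

4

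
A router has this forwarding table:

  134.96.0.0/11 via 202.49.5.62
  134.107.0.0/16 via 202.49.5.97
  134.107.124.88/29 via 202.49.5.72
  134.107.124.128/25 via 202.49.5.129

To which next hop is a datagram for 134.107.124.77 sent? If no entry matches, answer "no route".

Routes whose prefix contains 134.107.124.77:
  134.96.0.0/11 (134.96.0.0 - 134.127.255.255) -> 202.49.5.62
  134.107.0.0/16 (134.107.0.0 - 134.107.255.255) -> 202.49.5.97
More-specific entries that do NOT match:
  134.107.124.88/29 (134.107.124.88 - 134.107.124.95) does not contain 134.107.124.77
  134.107.124.128/25 (134.107.124.128 - 134.107.124.255) does not contain 134.107.124.77
Longest matching prefix is /16 -> next hop 202.49.5.97.

202.49.5.97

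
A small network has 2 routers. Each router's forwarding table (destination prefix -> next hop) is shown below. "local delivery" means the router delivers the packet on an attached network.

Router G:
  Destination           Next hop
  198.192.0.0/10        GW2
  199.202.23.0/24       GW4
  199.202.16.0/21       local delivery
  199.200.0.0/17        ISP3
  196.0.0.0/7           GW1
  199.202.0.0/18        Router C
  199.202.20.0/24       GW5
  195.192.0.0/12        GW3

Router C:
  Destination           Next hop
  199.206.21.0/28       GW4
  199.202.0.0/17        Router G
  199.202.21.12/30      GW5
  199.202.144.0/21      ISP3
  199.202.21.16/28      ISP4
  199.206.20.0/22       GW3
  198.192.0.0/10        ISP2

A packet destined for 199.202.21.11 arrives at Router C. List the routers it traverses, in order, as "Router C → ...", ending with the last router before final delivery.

Router C → Router G

At Router C: longest match for 199.202.21.11 is 199.202.0.0/17 -> Router G
At Router G: longest match for 199.202.21.11 is 199.202.16.0/21 -> local delivery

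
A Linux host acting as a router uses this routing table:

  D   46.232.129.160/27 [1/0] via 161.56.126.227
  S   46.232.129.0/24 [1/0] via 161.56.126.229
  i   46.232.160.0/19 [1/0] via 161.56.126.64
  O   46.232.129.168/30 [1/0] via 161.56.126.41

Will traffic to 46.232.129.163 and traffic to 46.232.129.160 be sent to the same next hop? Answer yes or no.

yes

46.232.129.163: longest match 46.232.129.160/27 -> 161.56.126.227
46.232.129.160: longest match 46.232.129.160/27 -> 161.56.126.227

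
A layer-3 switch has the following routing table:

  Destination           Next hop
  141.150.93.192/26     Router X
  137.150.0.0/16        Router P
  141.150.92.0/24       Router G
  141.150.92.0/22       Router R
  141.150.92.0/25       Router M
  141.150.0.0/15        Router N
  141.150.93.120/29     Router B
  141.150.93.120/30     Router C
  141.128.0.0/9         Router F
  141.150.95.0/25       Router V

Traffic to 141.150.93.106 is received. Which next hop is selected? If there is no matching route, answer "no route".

Routes whose prefix contains 141.150.93.106:
  141.128.0.0/9 (141.128.0.0 - 141.255.255.255) -> Router F
  141.150.0.0/15 (141.150.0.0 - 141.151.255.255) -> Router N
  141.150.92.0/22 (141.150.92.0 - 141.150.95.255) -> Router R
More-specific entries that do NOT match:
  141.150.93.120/30 (141.150.93.120 - 141.150.93.123) does not contain 141.150.93.106
  141.150.93.120/29 (141.150.93.120 - 141.150.93.127) does not contain 141.150.93.106
  141.150.93.192/26 (141.150.93.192 - 141.150.93.255) does not contain 141.150.93.106
  141.150.92.0/25 (141.150.92.0 - 141.150.92.127) does not contain 141.150.93.106
  141.150.95.0/25 (141.150.95.0 - 141.150.95.127) does not contain 141.150.93.106
  141.150.92.0/24 (141.150.92.0 - 141.150.92.255) does not contain 141.150.93.106
Longest matching prefix is /22 -> next hop Router R.

Router R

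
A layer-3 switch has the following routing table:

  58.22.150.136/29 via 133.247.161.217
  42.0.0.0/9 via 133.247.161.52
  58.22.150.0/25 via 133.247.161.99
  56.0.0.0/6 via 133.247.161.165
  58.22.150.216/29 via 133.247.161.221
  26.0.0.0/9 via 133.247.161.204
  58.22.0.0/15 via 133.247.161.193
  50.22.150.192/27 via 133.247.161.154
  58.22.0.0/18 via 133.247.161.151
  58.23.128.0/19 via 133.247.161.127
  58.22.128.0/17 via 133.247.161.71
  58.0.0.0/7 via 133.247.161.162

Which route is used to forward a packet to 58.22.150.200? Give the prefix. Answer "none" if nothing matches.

Entries matching 58.22.150.200:
  56.0.0.0/6 (56.0.0.0 - 59.255.255.255)
  58.0.0.0/7 (58.0.0.0 - 59.255.255.255)
  58.22.0.0/15 (58.22.0.0 - 58.23.255.255)
  58.22.128.0/17 (58.22.128.0 - 58.22.255.255)
Most specific is 58.22.128.0/17.

58.22.128.0/17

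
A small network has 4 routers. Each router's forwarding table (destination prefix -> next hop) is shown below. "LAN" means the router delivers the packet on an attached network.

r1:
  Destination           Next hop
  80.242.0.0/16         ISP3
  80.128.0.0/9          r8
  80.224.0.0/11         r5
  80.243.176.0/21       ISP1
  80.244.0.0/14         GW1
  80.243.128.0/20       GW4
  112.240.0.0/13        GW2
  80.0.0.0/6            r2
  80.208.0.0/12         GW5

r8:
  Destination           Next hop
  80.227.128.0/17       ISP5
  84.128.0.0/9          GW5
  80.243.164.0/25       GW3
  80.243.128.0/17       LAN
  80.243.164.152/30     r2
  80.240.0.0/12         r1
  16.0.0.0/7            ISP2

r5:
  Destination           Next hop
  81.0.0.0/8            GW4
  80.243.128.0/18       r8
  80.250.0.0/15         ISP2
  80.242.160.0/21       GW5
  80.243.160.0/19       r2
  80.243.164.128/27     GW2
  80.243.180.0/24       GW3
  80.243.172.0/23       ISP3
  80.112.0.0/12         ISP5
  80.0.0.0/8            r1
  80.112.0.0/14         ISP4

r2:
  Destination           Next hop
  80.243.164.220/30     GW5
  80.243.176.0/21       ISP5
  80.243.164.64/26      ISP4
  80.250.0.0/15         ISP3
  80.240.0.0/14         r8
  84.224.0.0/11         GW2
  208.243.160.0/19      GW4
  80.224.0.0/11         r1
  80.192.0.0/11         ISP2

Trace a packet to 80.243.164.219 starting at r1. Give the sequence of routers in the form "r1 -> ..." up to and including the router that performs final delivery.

At r1: longest match for 80.243.164.219 is 80.224.0.0/11 -> r5
At r5: longest match for 80.243.164.219 is 80.243.160.0/19 -> r2
At r2: longest match for 80.243.164.219 is 80.240.0.0/14 -> r8
At r8: longest match for 80.243.164.219 is 80.243.128.0/17 -> LAN

r1 -> r5 -> r2 -> r8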